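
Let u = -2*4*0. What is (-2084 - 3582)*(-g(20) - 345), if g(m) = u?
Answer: 1954770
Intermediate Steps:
u = 0 (u = -8*0 = 0)
g(m) = 0
(-2084 - 3582)*(-g(20) - 345) = (-2084 - 3582)*(-1*0 - 345) = -5666*(0 - 345) = -5666*(-345) = 1954770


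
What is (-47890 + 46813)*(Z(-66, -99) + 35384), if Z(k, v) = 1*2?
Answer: -38110722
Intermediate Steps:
Z(k, v) = 2
(-47890 + 46813)*(Z(-66, -99) + 35384) = (-47890 + 46813)*(2 + 35384) = -1077*35386 = -38110722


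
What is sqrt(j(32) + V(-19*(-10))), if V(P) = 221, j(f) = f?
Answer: sqrt(253) ≈ 15.906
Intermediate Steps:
sqrt(j(32) + V(-19*(-10))) = sqrt(32 + 221) = sqrt(253)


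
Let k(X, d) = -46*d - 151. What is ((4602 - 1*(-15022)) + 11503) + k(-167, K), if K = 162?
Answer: 23524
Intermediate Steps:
k(X, d) = -151 - 46*d
((4602 - 1*(-15022)) + 11503) + k(-167, K) = ((4602 - 1*(-15022)) + 11503) + (-151 - 46*162) = ((4602 + 15022) + 11503) + (-151 - 7452) = (19624 + 11503) - 7603 = 31127 - 7603 = 23524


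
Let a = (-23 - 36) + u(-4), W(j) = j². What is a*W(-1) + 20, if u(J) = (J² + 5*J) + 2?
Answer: -41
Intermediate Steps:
u(J) = 2 + J² + 5*J
a = -61 (a = (-23 - 36) + (2 + (-4)² + 5*(-4)) = -59 + (2 + 16 - 20) = -59 - 2 = -61)
a*W(-1) + 20 = -61*(-1)² + 20 = -61*1 + 20 = -61 + 20 = -41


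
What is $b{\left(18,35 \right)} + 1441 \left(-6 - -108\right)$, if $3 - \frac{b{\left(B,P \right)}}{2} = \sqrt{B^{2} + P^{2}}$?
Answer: $146988 - 2 \sqrt{1549} \approx 1.4691 \cdot 10^{5}$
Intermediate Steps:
$b{\left(B,P \right)} = 6 - 2 \sqrt{B^{2} + P^{2}}$
$b{\left(18,35 \right)} + 1441 \left(-6 - -108\right) = \left(6 - 2 \sqrt{18^{2} + 35^{2}}\right) + 1441 \left(-6 - -108\right) = \left(6 - 2 \sqrt{324 + 1225}\right) + 1441 \left(-6 + 108\right) = \left(6 - 2 \sqrt{1549}\right) + 1441 \cdot 102 = \left(6 - 2 \sqrt{1549}\right) + 146982 = 146988 - 2 \sqrt{1549}$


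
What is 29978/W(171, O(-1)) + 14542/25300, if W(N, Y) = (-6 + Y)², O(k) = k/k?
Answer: 1379649/1150 ≈ 1199.7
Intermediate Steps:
O(k) = 1
29978/W(171, O(-1)) + 14542/25300 = 29978/((-6 + 1)²) + 14542/25300 = 29978/((-5)²) + 14542*(1/25300) = 29978/25 + 661/1150 = 1379649/1150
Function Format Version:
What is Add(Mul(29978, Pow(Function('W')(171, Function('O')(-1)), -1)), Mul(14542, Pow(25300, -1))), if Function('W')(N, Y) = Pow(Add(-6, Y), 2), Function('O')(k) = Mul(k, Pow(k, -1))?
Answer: Rational(1379649, 1150) ≈ 1199.7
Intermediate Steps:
Function('O')(k) = 1
Add(Mul(29978, Pow(Function('W')(171, Function('O')(-1)), -1)), Mul(14542, Pow(25300, -1))) = Add(Mul(29978, Pow(Pow(Add(-6, 1), 2), -1)), Mul(14542, Pow(25300, -1))) = Add(Mul(29978, Pow(Pow(-5, 2), -1)), Mul(14542, Rational(1, 25300))) = Add(Mul(29978, Pow(25, -1)), Rational(661, 1150)) = Add(Mul(29978, Rational(1, 25)), Rational(661, 1150)) = Add(Rational(29978, 25), Rational(661, 1150)) = Rational(1379649, 1150)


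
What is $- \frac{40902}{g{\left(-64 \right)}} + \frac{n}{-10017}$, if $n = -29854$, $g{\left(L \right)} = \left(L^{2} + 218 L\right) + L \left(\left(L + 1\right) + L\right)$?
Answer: $\frac{8542649}{320544} \approx 26.65$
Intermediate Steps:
$g{\left(L \right)} = L^{2} + 218 L + L \left(1 + 2 L\right)$ ($g{\left(L \right)} = \left(L^{2} + 218 L\right) + L \left(\left(1 + L\right) + L\right) = \left(L^{2} + 218 L\right) + L \left(1 + 2 L\right) = L^{2} + 218 L + L \left(1 + 2 L\right)$)
$- \frac{40902}{g{\left(-64 \right)}} + \frac{n}{-10017} = - \frac{40902}{3 \left(-64\right) \left(73 - 64\right)} - \frac{29854}{-10017} = - \frac{40902}{3 \left(-64\right) 9} - - \frac{29854}{10017} = - \frac{40902}{-1728} + \frac{29854}{10017} = \left(-40902\right) \left(- \frac{1}{1728}\right) + \frac{29854}{10017} = \frac{6817}{288} + \frac{29854}{10017} = \frac{8542649}{320544}$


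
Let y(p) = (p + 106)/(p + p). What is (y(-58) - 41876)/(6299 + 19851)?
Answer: -607208/379175 ≈ -1.6014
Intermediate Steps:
y(p) = (106 + p)/(2*p) (y(p) = (106 + p)/((2*p)) = (106 + p)*(1/(2*p)) = (106 + p)/(2*p))
(y(-58) - 41876)/(6299 + 19851) = ((1/2)*(106 - 58)/(-58) - 41876)/(6299 + 19851) = ((1/2)*(-1/58)*48 - 41876)/26150 = (-12/29 - 41876)*(1/26150) = -1214416/29*1/26150 = -607208/379175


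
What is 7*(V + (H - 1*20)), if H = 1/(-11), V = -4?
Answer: -1855/11 ≈ -168.64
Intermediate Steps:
H = -1/11 ≈ -0.090909
7*(V + (H - 1*20)) = 7*(-4 + (-1/11 - 1*20)) = 7*(-4 + (-1/11 - 20)) = 7*(-4 - 221/11) = 7*(-265/11) = -1855/11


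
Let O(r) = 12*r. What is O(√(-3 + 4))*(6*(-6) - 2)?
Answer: -456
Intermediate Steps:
O(√(-3 + 4))*(6*(-6) - 2) = (12*√(-3 + 4))*(6*(-6) - 2) = (12*√1)*(-36 - 2) = (12*1)*(-38) = 12*(-38) = -456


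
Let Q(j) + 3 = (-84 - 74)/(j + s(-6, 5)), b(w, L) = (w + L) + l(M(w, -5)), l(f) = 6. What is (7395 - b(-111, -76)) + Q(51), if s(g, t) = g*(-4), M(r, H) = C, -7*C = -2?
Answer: 567817/75 ≈ 7570.9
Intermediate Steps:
C = 2/7 (C = -1/7*(-2) = 2/7 ≈ 0.28571)
M(r, H) = 2/7
s(g, t) = -4*g
b(w, L) = 6 + L + w (b(w, L) = (w + L) + 6 = (L + w) + 6 = 6 + L + w)
Q(j) = -3 - 158/(24 + j) (Q(j) = -3 + (-84 - 74)/(j - 4*(-6)) = -3 - 158/(j + 24) = -3 - 158/(24 + j))
(7395 - b(-111, -76)) + Q(51) = (7395 - (6 - 76 - 111)) + (-230 - 3*51)/(24 + 51) = (7395 - 1*(-181)) + (-230 - 153)/75 = (7395 + 181) + (1/75)*(-383) = 7576 - 383/75 = 567817/75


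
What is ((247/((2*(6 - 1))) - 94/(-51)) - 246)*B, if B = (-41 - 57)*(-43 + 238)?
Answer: 71294951/17 ≈ 4.1938e+6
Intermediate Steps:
B = -19110 (B = -98*195 = -19110)
((247/((2*(6 - 1))) - 94/(-51)) - 246)*B = ((247/((2*(6 - 1))) - 94/(-51)) - 246)*(-19110) = ((247/((2*5)) - 94*(-1/51)) - 246)*(-19110) = ((247/10 + 94/51) - 246)*(-19110) = (13537/510 - 246)*(-19110) = -111923/510*(-19110) = 71294951/17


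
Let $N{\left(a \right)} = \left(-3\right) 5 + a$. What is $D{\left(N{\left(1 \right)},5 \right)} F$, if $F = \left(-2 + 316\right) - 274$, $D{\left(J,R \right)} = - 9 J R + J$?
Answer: $24640$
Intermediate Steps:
$N{\left(a \right)} = -15 + a$
$D{\left(J,R \right)} = J - 9 J R$ ($D{\left(J,R \right)} = - 9 J R + J = J - 9 J R$)
$F = 40$ ($F = 314 - 274 = 40$)
$D{\left(N{\left(1 \right)},5 \right)} F = \left(-15 + 1\right) \left(1 - 45\right) 40 = - 14 \left(1 - 45\right) 40 = \left(-14\right) \left(-44\right) 40 = 616 \cdot 40 = 24640$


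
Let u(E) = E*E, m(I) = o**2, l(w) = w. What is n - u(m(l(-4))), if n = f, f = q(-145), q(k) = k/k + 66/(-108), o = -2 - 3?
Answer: -11243/18 ≈ -624.61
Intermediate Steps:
o = -5
q(k) = 7/18 (q(k) = 1 + 66*(-1/108) = 1 - 11/18 = 7/18)
f = 7/18 ≈ 0.38889
n = 7/18 ≈ 0.38889
m(I) = 25 (m(I) = (-5)**2 = 25)
u(E) = E**2
n - u(m(l(-4))) = 7/18 - 1*25**2 = 7/18 - 1*625 = 7/18 - 625 = -11243/18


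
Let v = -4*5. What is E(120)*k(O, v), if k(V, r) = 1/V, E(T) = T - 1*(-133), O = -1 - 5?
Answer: -253/6 ≈ -42.167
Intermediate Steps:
O = -6
v = -20
E(T) = 133 + T (E(T) = T + 133 = 133 + T)
E(120)*k(O, v) = (133 + 120)/(-6) = 253*(-⅙) = -253/6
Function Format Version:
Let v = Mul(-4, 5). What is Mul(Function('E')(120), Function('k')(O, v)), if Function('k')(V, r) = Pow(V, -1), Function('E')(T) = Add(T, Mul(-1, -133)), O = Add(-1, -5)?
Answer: Rational(-253, 6) ≈ -42.167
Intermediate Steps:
O = -6
v = -20
Function('E')(T) = Add(133, T) (Function('E')(T) = Add(T, 133) = Add(133, T))
Mul(Function('E')(120), Function('k')(O, v)) = Mul(Add(133, 120), Pow(-6, -1)) = Mul(253, Rational(-1, 6)) = Rational(-253, 6)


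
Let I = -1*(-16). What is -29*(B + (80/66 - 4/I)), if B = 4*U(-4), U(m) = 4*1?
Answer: -64931/132 ≈ -491.90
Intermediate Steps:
U(m) = 4
I = 16
B = 16 (B = 4*4 = 16)
-29*(B + (80/66 - 4/I)) = -29*(16 + (80/66 - 4/16)) = -29*(16 + (80*(1/66) - 4*1/16)) = -29*(16 + (40/33 - 1/4)) = -29*(16 + 127/132) = -29*2239/132 = -64931/132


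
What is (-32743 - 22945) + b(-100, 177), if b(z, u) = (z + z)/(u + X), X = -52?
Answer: -278448/5 ≈ -55690.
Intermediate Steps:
b(z, u) = 2*z/(-52 + u) (b(z, u) = (z + z)/(u - 52) = (2*z)/(-52 + u) = 2*z/(-52 + u))
(-32743 - 22945) + b(-100, 177) = (-32743 - 22945) + 2*(-100)/(-52 + 177) = -55688 + 2*(-100)/125 = -55688 + 2*(-100)*(1/125) = -55688 - 8/5 = -278448/5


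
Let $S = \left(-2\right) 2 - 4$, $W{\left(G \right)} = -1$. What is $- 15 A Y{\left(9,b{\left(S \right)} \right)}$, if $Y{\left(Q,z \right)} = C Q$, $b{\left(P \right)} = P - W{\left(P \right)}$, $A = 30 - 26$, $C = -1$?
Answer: $540$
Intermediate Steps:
$S = -8$ ($S = -4 - 4 = -8$)
$A = 4$
$b{\left(P \right)} = 1 + P$ ($b{\left(P \right)} = P - -1 = P + 1 = 1 + P$)
$Y{\left(Q,z \right)} = - Q$
$- 15 A Y{\left(9,b{\left(S \right)} \right)} = \left(-15\right) 4 \left(\left(-1\right) 9\right) = \left(-60\right) \left(-9\right) = 540$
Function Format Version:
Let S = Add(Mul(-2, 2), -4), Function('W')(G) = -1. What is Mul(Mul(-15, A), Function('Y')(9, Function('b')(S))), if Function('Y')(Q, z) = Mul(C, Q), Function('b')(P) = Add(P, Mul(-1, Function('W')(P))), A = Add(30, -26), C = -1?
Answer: 540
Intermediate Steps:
S = -8 (S = Add(-4, -4) = -8)
A = 4
Function('b')(P) = Add(1, P) (Function('b')(P) = Add(P, Mul(-1, -1)) = Add(P, 1) = Add(1, P))
Function('Y')(Q, z) = Mul(-1, Q)
Mul(Mul(-15, A), Function('Y')(9, Function('b')(S))) = Mul(Mul(-15, 4), Mul(-1, 9)) = Mul(-60, -9) = 540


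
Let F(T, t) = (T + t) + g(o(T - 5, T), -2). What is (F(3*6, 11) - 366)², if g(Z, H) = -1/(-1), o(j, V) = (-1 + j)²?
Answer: 112896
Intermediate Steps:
g(Z, H) = 1 (g(Z, H) = -1*(-1) = 1)
F(T, t) = 1 + T + t (F(T, t) = (T + t) + 1 = 1 + T + t)
(F(3*6, 11) - 366)² = ((1 + 3*6 + 11) - 366)² = ((1 + 18 + 11) - 366)² = (30 - 366)² = (-336)² = 112896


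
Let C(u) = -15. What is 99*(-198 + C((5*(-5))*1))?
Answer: -21087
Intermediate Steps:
99*(-198 + C((5*(-5))*1)) = 99*(-198 - 15) = 99*(-213) = -21087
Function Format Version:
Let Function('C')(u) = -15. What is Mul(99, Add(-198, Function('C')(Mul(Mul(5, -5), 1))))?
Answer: -21087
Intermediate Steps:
Mul(99, Add(-198, Function('C')(Mul(Mul(5, -5), 1)))) = Mul(99, Add(-198, -15)) = Mul(99, -213) = -21087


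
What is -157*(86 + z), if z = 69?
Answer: -24335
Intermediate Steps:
-157*(86 + z) = -157*(86 + 69) = -157*155 = -24335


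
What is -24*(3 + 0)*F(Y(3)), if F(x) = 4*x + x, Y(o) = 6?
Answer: -2160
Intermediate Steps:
F(x) = 5*x
-24*(3 + 0)*F(Y(3)) = -24*(3 + 0)*5*6 = -72*30 = -24*90 = -2160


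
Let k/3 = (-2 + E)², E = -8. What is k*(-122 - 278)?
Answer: -120000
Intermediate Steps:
k = 300 (k = 3*(-2 - 8)² = 3*(-10)² = 3*100 = 300)
k*(-122 - 278) = 300*(-122 - 278) = 300*(-400) = -120000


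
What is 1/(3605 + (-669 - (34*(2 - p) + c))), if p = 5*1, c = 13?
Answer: 1/3025 ≈ 0.00033058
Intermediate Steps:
p = 5
1/(3605 + (-669 - (34*(2 - p) + c))) = 1/(3605 + (-669 - (34*(2 - 1*5) + 13))) = 1/(3605 + (-669 - (34*(2 - 5) + 13))) = 1/(3605 + (-669 - (34*(-3) + 13))) = 1/(3605 + (-669 - (-102 + 13))) = 1/(3605 + (-669 - 1*(-89))) = 1/(3605 + (-669 + 89)) = 1/(3605 - 580) = 1/3025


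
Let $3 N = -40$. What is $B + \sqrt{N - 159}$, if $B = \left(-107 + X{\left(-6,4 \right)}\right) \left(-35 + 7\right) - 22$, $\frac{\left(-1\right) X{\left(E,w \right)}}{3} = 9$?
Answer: $3730 + \frac{i \sqrt{1551}}{3} \approx 3730.0 + 13.128 i$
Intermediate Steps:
$N = - \frac{40}{3}$ ($N = \frac{1}{3} \left(-40\right) = - \frac{40}{3} \approx -13.333$)
$X{\left(E,w \right)} = -27$ ($X{\left(E,w \right)} = \left(-3\right) 9 = -27$)
$B = 3730$ ($B = \left(-107 - 27\right) \left(-35 + 7\right) - 22 = \left(-134\right) \left(-28\right) - 22 = 3752 - 22 = 3730$)
$B + \sqrt{N - 159} = 3730 + \sqrt{- \frac{40}{3} - 159} = 3730 + \sqrt{- \frac{517}{3}} = 3730 + \frac{i \sqrt{1551}}{3}$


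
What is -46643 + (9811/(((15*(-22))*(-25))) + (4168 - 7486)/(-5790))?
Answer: -74264510777/1592250 ≈ -46641.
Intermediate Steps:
-46643 + (9811/(((15*(-22))*(-25))) + (4168 - 7486)/(-5790)) = -46643 + (9811/((-330*(-25))) - 3318*(-1/5790)) = -46643 + (9811/8250 + 553/965) = -46643 + 2805973/1592250 = -74264510777/1592250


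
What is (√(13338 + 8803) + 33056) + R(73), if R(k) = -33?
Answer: 33023 + √22141 ≈ 33172.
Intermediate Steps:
(√(13338 + 8803) + 33056) + R(73) = (√(13338 + 8803) + 33056) - 33 = (√22141 + 33056) - 33 = (33056 + √22141) - 33 = 33023 + √22141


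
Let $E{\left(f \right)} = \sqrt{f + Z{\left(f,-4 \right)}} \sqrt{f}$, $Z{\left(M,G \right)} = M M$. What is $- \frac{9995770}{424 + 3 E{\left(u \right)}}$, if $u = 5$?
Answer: $- \frac{2119103240}{89213} + \frac{74968275 \sqrt{6}}{89213} \approx -21695.0$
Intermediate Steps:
$Z{\left(M,G \right)} = M^{2}$
$E{\left(f \right)} = \sqrt{f} \sqrt{f + f^{2}}$ ($E{\left(f \right)} = \sqrt{f + f^{2}} \sqrt{f} = \sqrt{f} \sqrt{f + f^{2}}$)
$- \frac{9995770}{424 + 3 E{\left(u \right)}} = - \frac{9995770}{424 + 3 \sqrt{5} \sqrt{5 \left(1 + 5\right)}} = - \frac{9995770}{424 + 3 \sqrt{5} \sqrt{5 \cdot 6}} = - \frac{9995770}{424 + 3 \sqrt{5} \sqrt{30}} = - \frac{9995770}{424 + 3 \cdot 5 \sqrt{6}} = - \frac{9995770}{424 + 15 \sqrt{6}}$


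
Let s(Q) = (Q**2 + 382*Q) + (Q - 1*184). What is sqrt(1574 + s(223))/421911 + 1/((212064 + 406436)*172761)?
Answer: 1/106852678500 + 4*sqrt(8533)/421911 ≈ 0.00087577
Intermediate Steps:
s(Q) = -184 + Q**2 + 383*Q (s(Q) = (Q**2 + 382*Q) + (Q - 184) = (Q**2 + 382*Q) + (-184 + Q) = -184 + Q**2 + 383*Q)
sqrt(1574 + s(223))/421911 + 1/((212064 + 406436)*172761) = sqrt(1574 + (-184 + 223**2 + 383*223))/421911 + 1/((212064 + 406436)*172761) = sqrt(1574 + (-184 + 49729 + 85409))*(1/421911) + (1/172761)/618500 = sqrt(1574 + 134954)*(1/421911) + (1/618500)*(1/172761) = sqrt(136528)*(1/421911) + 1/106852678500 = (4*sqrt(8533))*(1/421911) + 1/106852678500 = 4*sqrt(8533)/421911 + 1/106852678500 = 1/106852678500 + 4*sqrt(8533)/421911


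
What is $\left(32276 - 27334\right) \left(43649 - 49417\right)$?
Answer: $-28505456$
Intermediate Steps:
$\left(32276 - 27334\right) \left(43649 - 49417\right) = 4942 \left(-5768\right) = -28505456$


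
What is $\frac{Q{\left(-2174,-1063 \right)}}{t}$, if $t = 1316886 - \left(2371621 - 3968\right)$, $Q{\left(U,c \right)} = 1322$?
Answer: $- \frac{1322}{1050767} \approx -0.0012581$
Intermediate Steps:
$t = -1050767$ ($t = 1316886 - \left(2371621 - 3968\right) = 1316886 - 2367653 = -1050767$)
$\frac{Q{\left(-2174,-1063 \right)}}{t} = \frac{1322}{-1050767} = 1322 \left(- \frac{1}{1050767}\right) = - \frac{1322}{1050767}$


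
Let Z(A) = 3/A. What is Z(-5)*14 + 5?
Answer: -17/5 ≈ -3.4000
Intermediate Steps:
Z(-5)*14 + 5 = (3/(-5))*14 + 5 = (3*(-1/5))*14 + 5 = -3/5*14 + 5 = -42/5 + 5 = -17/5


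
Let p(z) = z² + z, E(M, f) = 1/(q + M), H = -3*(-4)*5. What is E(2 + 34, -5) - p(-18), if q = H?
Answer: -29375/96 ≈ -305.99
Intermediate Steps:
H = 60 (H = 12*5 = 60)
q = 60
E(M, f) = 1/(60 + M)
p(z) = z + z²
E(2 + 34, -5) - p(-18) = 1/(60 + (2 + 34)) - (-18)*(1 - 18) = 1/(60 + 36) - (-18)*(-17) = 1/96 - 1*306 = 1/96 - 306 = -29375/96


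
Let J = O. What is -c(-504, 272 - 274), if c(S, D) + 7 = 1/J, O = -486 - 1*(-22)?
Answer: 3249/464 ≈ 7.0022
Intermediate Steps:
O = -464 (O = -486 + 22 = -464)
J = -464
c(S, D) = -3249/464 (c(S, D) = -7 + 1/(-464) = -7 - 1/464 = -3249/464)
-c(-504, 272 - 274) = -1*(-3249/464) = 3249/464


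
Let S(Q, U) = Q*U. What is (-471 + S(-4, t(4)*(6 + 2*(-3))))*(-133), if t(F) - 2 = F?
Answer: 62643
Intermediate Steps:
t(F) = 2 + F
(-471 + S(-4, t(4)*(6 + 2*(-3))))*(-133) = (-471 - 4*(2 + 4)*(6 + 2*(-3)))*(-133) = (-471 - 24*(6 - 6))*(-133) = (-471 - 24*0)*(-133) = (-471 - 4*0)*(-133) = (-471 + 0)*(-133) = -471*(-133) = 62643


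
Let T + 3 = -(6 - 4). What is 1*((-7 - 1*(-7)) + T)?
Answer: -5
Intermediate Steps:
T = -5 (T = -3 - (6 - 4) = -3 - 1*2 = -3 - 2 = -5)
1*((-7 - 1*(-7)) + T) = 1*((-7 - 1*(-7)) - 5) = 1*((-7 + 7) - 5) = 1*(0 - 5) = 1*(-5) = -5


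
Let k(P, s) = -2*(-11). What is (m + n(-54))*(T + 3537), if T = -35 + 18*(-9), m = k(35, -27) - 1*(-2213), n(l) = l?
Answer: 7284540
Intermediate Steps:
k(P, s) = 22
m = 2235 (m = 22 - 1*(-2213) = 22 + 2213 = 2235)
T = -197 (T = -35 - 162 = -197)
(m + n(-54))*(T + 3537) = (2235 - 54)*(-197 + 3537) = 2181*3340 = 7284540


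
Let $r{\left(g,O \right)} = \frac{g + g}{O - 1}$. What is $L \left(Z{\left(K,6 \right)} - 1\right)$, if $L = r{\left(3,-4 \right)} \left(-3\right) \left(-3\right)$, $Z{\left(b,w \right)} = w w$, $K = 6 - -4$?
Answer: $-378$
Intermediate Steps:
$K = 10$ ($K = 6 + 4 = 10$)
$r{\left(g,O \right)} = \frac{2 g}{-1 + O}$
$Z{\left(b,w \right)} = w^{2}$
$L = - \frac{54}{5}$ ($L = 2 \cdot 3 \frac{1}{-1 - 4} \left(-3\right) \left(-3\right) = 2 \cdot 3 \frac{1}{-5} \left(-3\right) \left(-3\right) = 2 \cdot 3 \left(- \frac{1}{5}\right) \left(-3\right) \left(-3\right) = \left(- \frac{6}{5}\right) \left(-3\right) \left(-3\right) = \frac{18}{5} \left(-3\right) = - \frac{54}{5} \approx -10.8$)
$L \left(Z{\left(K,6 \right)} - 1\right) = - \frac{54 \left(6^{2} - 1\right)}{5} = - \frac{54 \left(36 - 1\right)}{5} = \left(- \frac{54}{5}\right) 35 = -378$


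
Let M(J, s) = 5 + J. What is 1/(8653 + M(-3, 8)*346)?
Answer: 1/9345 ≈ 0.00010701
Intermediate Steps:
1/(8653 + M(-3, 8)*346) = 1/(8653 + (5 - 3)*346) = 1/(8653 + 2*346) = 1/(8653 + 692) = 1/9345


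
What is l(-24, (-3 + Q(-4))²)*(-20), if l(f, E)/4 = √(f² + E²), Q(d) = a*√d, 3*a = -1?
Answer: -80*√(51289 + 5544*I)/9 ≈ -2016.0 - 108.64*I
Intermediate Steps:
a = -⅓ (a = (⅓)*(-1) = -⅓ ≈ -0.33333)
Q(d) = -√d/3
l(f, E) = 4*√(E² + f²) (l(f, E) = 4*√(f² + E²) = 4*√(E² + f²))
l(-24, (-3 + Q(-4))²)*(-20) = (4*√(((-3 - 2*I/3)²)² + (-24)²))*(-20) = (4*√(((-3 - 2*I/3)²)² + 576))*(-20) = (4*√((-3 - 2*I/3)⁴ + 576))*(-20) = (4*√(576 + (-3 - 2*I/3)⁴))*(-20) = -80*√(576 + (-3 - 2*I/3)⁴)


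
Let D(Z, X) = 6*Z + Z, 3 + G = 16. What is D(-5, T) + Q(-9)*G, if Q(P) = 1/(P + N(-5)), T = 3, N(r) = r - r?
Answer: -328/9 ≈ -36.444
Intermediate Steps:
G = 13 (G = -3 + 16 = 13)
N(r) = 0
Q(P) = 1/P (Q(P) = 1/(P + 0) = 1/P)
D(Z, X) = 7*Z
D(-5, T) + Q(-9)*G = 7*(-5) + 13/(-9) = -35 - ⅑*13 = -35 - 13/9 = -328/9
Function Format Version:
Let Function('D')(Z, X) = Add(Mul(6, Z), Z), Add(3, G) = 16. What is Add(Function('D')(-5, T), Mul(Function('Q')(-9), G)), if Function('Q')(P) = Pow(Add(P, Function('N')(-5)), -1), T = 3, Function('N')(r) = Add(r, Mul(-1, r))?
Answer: Rational(-328, 9) ≈ -36.444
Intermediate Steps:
G = 13 (G = Add(-3, 16) = 13)
Function('N')(r) = 0
Function('Q')(P) = Pow(P, -1) (Function('Q')(P) = Pow(Add(P, 0), -1) = Pow(P, -1))
Function('D')(Z, X) = Mul(7, Z)
Add(Function('D')(-5, T), Mul(Function('Q')(-9), G)) = Add(Mul(7, -5), Mul(Pow(-9, -1), 13)) = Add(-35, Mul(Rational(-1, 9), 13)) = Add(-35, Rational(-13, 9)) = Rational(-328, 9)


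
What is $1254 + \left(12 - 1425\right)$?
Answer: $-159$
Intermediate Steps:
$1254 + \left(12 - 1425\right) = 1254 - 1413 = -159$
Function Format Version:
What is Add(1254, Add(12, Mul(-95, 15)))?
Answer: -159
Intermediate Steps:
Add(1254, Add(12, Mul(-95, 15))) = Add(1254, Add(12, -1425)) = Add(1254, -1413) = -159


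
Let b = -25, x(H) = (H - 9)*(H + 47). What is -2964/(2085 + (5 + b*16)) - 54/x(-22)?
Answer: -16968/10075 ≈ -1.6842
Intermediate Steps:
x(H) = (-9 + H)*(47 + H)
-2964/(2085 + (5 + b*16)) - 54/x(-22) = -2964/(2085 + (5 - 25*16)) - 54/(-423 + (-22)**2 + 38*(-22)) = -2964/(2085 + (5 - 400)) - 54/(-423 + 484 - 836) = -2964/(2085 - 395) - 54/(-775) = -2964/1690 - 54*(-1/775) = -2964*1/1690 + 54/775 = -114/65 + 54/775 = -16968/10075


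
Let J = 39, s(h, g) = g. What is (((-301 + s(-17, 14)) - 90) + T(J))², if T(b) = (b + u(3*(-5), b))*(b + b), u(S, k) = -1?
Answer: 6692569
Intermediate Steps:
T(b) = 2*b*(-1 + b) (T(b) = (b - 1)*(b + b) = (-1 + b)*(2*b) = 2*b*(-1 + b))
(((-301 + s(-17, 14)) - 90) + T(J))² = (((-301 + 14) - 90) + 2*39*(-1 + 39))² = ((-287 - 90) + 2*39*38)² = (-377 + 2964)² = 2587² = 6692569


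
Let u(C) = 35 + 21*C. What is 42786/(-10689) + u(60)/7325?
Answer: -19971013/5219795 ≈ -3.8260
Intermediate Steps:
42786/(-10689) + u(60)/7325 = 42786/(-10689) + (35 + 21*60)/7325 = 42786*(-1/10689) + (35 + 1260)*(1/7325) = -14262/3563 + 1295*(1/7325) = -14262/3563 + 259/1465 = -19971013/5219795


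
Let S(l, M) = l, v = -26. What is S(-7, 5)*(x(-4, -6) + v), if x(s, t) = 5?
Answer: 147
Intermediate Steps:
S(-7, 5)*(x(-4, -6) + v) = -7*(5 - 26) = -7*(-21) = 147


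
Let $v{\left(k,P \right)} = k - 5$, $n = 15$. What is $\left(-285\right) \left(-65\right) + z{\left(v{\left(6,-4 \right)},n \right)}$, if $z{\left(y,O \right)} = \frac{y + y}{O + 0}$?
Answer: $\frac{277877}{15} \approx 18525.0$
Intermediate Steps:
$v{\left(k,P \right)} = -5 + k$
$z{\left(y,O \right)} = \frac{2 y}{O}$
$\left(-285\right) \left(-65\right) + z{\left(v{\left(6,-4 \right)},n \right)} = \left(-285\right) \left(-65\right) + \frac{2 \left(-5 + 6\right)}{15} = 18525 + 2 \cdot 1 \cdot \frac{1}{15} = 18525 + \frac{2}{15} = \frac{277877}{15}$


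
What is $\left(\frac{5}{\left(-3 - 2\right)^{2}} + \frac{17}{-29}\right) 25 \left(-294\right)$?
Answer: $\frac{82320}{29} \approx 2838.6$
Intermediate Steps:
$\left(\frac{5}{\left(-3 - 2\right)^{2}} + \frac{17}{-29}\right) 25 \left(-294\right) = \left(\frac{5}{\left(-5\right)^{2}} + 17 \left(- \frac{1}{29}\right)\right) 25 \left(-294\right) = \left(\frac{5}{25} - \frac{17}{29}\right) 25 \left(-294\right) = \left(5 \cdot \frac{1}{25} - \frac{17}{29}\right) 25 \left(-294\right) = \left(\frac{1}{5} - \frac{17}{29}\right) 25 \left(-294\right) = \left(- \frac{56}{145}\right) 25 \left(-294\right) = \left(- \frac{280}{29}\right) \left(-294\right) = \frac{82320}{29}$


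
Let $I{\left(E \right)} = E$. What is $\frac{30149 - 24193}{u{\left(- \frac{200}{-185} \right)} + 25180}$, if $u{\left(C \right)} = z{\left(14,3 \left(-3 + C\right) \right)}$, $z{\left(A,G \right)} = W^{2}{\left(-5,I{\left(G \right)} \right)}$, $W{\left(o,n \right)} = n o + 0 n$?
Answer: $\frac{8153764}{35605645} \approx 0.229$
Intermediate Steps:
$W{\left(o,n \right)} = n o$ ($W{\left(o,n \right)} = n o + 0 = n o$)
$z{\left(A,G \right)} = 25 G^{2}$ ($z{\left(A,G \right)} = \left(G \left(-5\right)\right)^{2} = \left(- 5 G\right)^{2} = 25 G^{2}$)
$u{\left(C \right)} = 25 \left(-9 + 3 C\right)^{2}$ ($u{\left(C \right)} = 25 \left(3 \left(-3 + C\right)\right)^{2} = 25 \left(-9 + 3 C\right)^{2}$)
$\frac{30149 - 24193}{u{\left(- \frac{200}{-185} \right)} + 25180} = \frac{30149 - 24193}{225 \left(3 - - \frac{200}{-185}\right)^{2} + 25180} = \frac{5956}{225 \left(3 - \left(-200\right) \left(- \frac{1}{185}\right)\right)^{2} + 25180} = \frac{5956}{225 \left(3 - \frac{40}{37}\right)^{2} + 25180} = \frac{5956}{225 \left(\frac{71}{37}\right)^{2} + 25180} = \frac{5956}{225 \cdot \frac{5041}{1369} + 25180} = \frac{5956}{\frac{1134225}{1369} + 25180} = \frac{5956}{\frac{35605645}{1369}} = 5956 \cdot \frac{1369}{35605645} = \frac{8153764}{35605645}$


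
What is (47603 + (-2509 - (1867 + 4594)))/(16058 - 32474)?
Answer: -38633/16416 ≈ -2.3534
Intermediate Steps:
(47603 + (-2509 - (1867 + 4594)))/(16058 - 32474) = (47603 + (-2509 - 1*6461))/(-16416) = (47603 + (-2509 - 6461))*(-1/16416) = (47603 - 8970)*(-1/16416) = 38633*(-1/16416) = -38633/16416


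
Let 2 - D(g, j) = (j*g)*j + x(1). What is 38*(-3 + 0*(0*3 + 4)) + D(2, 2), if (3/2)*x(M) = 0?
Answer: -120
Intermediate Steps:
x(M) = 0 (x(M) = (2/3)*0 = 0)
D(g, j) = 2 - g*j**2 (D(g, j) = 2 - ((j*g)*j + 0) = 2 - ((g*j)*j + 0) = 2 - (g*j**2 + 0) = 2 - g*j**2)
38*(-3 + 0*(0*3 + 4)) + D(2, 2) = 38*(-3 + 0*(0*3 + 4)) + (2 - 1*2*2**2) = 38*(-3 + 0*(0 + 4)) + (2 - 1*2*4) = 38*(-3 + 0*4) + (2 - 8) = 38*(-3 + 0) - 6 = 38*(-3) - 6 = -114 - 6 = -120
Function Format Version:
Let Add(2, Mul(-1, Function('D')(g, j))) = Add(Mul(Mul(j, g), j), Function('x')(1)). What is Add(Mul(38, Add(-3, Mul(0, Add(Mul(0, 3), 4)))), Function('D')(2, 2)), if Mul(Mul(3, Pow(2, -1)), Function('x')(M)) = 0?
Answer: -120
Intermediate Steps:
Function('x')(M) = 0 (Function('x')(M) = Mul(Rational(2, 3), 0) = 0)
Function('D')(g, j) = Add(2, Mul(-1, g, Pow(j, 2))) (Function('D')(g, j) = Add(2, Mul(-1, Add(Mul(Mul(j, g), j), 0))) = Add(2, Mul(-1, Add(Mul(Mul(g, j), j), 0))) = Add(2, Mul(-1, Add(Mul(g, Pow(j, 2)), 0))) = Add(2, Mul(-1, Mul(g, Pow(j, 2)))) = Add(2, Mul(-1, g, Pow(j, 2))))
Add(Mul(38, Add(-3, Mul(0, Add(Mul(0, 3), 4)))), Function('D')(2, 2)) = Add(Mul(38, Add(-3, Mul(0, Add(Mul(0, 3), 4)))), Add(2, Mul(-1, 2, Pow(2, 2)))) = Add(Mul(38, Add(-3, Mul(0, Add(0, 4)))), Add(2, Mul(-1, 2, 4))) = Add(Mul(38, Add(-3, Mul(0, 4))), Add(2, -8)) = Add(Mul(38, Add(-3, 0)), -6) = Add(Mul(38, -3), -6) = Add(-114, -6) = -120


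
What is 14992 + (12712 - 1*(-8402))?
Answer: 36106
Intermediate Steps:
14992 + (12712 - 1*(-8402)) = 14992 + (12712 + 8402) = 14992 + 21114 = 36106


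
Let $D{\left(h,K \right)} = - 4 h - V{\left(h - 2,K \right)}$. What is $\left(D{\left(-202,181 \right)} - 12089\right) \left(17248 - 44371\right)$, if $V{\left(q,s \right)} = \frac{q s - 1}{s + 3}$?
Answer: $\frac{55297802817}{184} \approx 3.0053 \cdot 10^{8}$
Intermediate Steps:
$V{\left(q,s \right)} = \frac{-1 + q s}{3 + s}$
$D{\left(h,K \right)} = - 4 h - \frac{-1 + K \left(-2 + h\right)}{3 + K}$ ($D{\left(h,K \right)} = - 4 h - \frac{-1 + \left(h - 2\right) K}{3 + K} = - 4 h - \frac{-1 + \left(-2 + h\right) K}{3 + K} = - 4 h - \frac{-1 + K \left(-2 + h\right)}{3 + K}$)
$\left(D{\left(-202,181 \right)} - 12089\right) \left(17248 - 44371\right) = \left(\frac{1 - 181 \left(-2 - 202\right) - - 808 \left(3 + 181\right)}{3 + 181} - 12089\right) \left(17248 - 44371\right) = \left(\frac{1 - 181 \left(-204\right) - \left(-808\right) 184}{184} - 12089\right) \left(-27123\right) = \left(\frac{1 + 36924 + 148672}{184} - 12089\right) \left(-27123\right) = \left(\frac{1}{184} \cdot 185597 - 12089\right) \left(-27123\right) = \left(\frac{185597}{184} - 12089\right) \left(-27123\right) = \left(- \frac{2038779}{184}\right) \left(-27123\right) = \frac{55297802817}{184}$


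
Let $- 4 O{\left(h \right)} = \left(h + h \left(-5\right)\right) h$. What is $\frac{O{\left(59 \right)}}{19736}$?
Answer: $\frac{3481}{19736} \approx 0.17638$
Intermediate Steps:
$O{\left(h \right)} = h^{2}$ ($O{\left(h \right)} = - \frac{\left(h + h \left(-5\right)\right) h}{4} = - \frac{\left(h - 5 h\right) h}{4} = - \frac{- 4 h h}{4} = - \frac{\left(-4\right) h^{2}}{4} = h^{2}$)
$\frac{O{\left(59 \right)}}{19736} = \frac{59^{2}}{19736} = 3481 \cdot \frac{1}{19736} = \frac{3481}{19736}$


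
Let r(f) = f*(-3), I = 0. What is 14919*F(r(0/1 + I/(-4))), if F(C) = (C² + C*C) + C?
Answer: 0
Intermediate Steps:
r(f) = -3*f
F(C) = C + 2*C² (F(C) = (C² + C²) + C = 2*C² + C = C + 2*C²)
14919*F(r(0/1 + I/(-4))) = 14919*((-3*(0/1 + 0/(-4)))*(1 + 2*(-3*(0/1 + 0/(-4))))) = 14919*((-3*(0*1 + 0*(-¼)))*(1 + 2*(-3*(0*1 + 0*(-¼))))) = 14919*((-3*(0 + 0))*(1 + 2*(-3*(0 + 0)))) = 14919*((-3*0)*(1 + 2*(-3*0))) = 14919*(0*(1 + 2*0)) = 14919*(0*(1 + 0)) = 14919*(0*1) = 14919*0 = 0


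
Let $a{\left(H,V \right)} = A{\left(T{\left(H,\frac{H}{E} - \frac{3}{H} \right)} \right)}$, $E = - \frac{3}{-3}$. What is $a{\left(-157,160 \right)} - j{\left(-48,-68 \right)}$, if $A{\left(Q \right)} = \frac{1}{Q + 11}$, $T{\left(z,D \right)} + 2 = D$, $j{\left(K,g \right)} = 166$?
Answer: $- \frac{3856835}{23233} \approx -166.01$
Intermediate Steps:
$E = 1$ ($E = \left(-3\right) \left(- \frac{1}{3}\right) = 1$)
$T{\left(z,D \right)} = -2 + D$
$A{\left(Q \right)} = \frac{1}{11 + Q}$
$a{\left(H,V \right)} = \frac{1}{9 + H - \frac{3}{H}}$ ($a{\left(H,V \right)} = \frac{1}{11 - \left(2 + \frac{3}{H} - \frac{H}{1}\right)} = \frac{1}{11 - \left(2 + \frac{3}{H} - H 1\right)} = \frac{1}{11 - \left(2 - H + \frac{3}{H}\right)} = \frac{1}{9 + H - \frac{3}{H}}$)
$a{\left(-157,160 \right)} - j{\left(-48,-68 \right)} = - \frac{157}{-3 - 157 \left(9 - 157\right)} - 166 = - \frac{157}{-3 - -23236} - 166 = - \frac{157}{-3 + 23236} - 166 = - \frac{157}{23233} - 166 = - \frac{3856835}{23233}$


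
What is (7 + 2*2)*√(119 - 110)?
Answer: 33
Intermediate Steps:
(7 + 2*2)*√(119 - 110) = (7 + 4)*√9 = 11*3 = 33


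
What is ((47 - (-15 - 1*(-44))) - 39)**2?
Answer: 441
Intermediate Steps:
((47 - (-15 - 1*(-44))) - 39)**2 = ((47 - (-15 + 44)) - 39)**2 = ((47 - 1*29) - 39)**2 = ((47 - 29) - 39)**2 = (18 - 39)**2 = (-21)**2 = 441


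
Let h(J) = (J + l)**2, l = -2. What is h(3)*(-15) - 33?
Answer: -48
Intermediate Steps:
h(J) = (-2 + J)**2 (h(J) = (J - 2)**2 = (-2 + J)**2)
h(3)*(-15) - 33 = (-2 + 3)**2*(-15) - 33 = 1**2*(-15) - 33 = 1*(-15) - 33 = -15 - 33 = -48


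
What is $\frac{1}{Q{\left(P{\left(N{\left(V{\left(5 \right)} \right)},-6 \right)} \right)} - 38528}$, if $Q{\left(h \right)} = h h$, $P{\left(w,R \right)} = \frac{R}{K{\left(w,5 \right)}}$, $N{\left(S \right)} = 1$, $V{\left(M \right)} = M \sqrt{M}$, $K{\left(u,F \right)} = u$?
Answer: $- \frac{1}{38492} \approx -2.5979 \cdot 10^{-5}$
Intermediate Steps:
$V{\left(M \right)} = M^{\frac{3}{2}}$
$P{\left(w,R \right)} = \frac{R}{w}$
$Q{\left(h \right)} = h^{2}$
$\frac{1}{Q{\left(P{\left(N{\left(V{\left(5 \right)} \right)},-6 \right)} \right)} - 38528} = \frac{1}{\left(- \frac{6}{1}\right)^{2} - 38528} = \frac{1}{\left(\left(-6\right) 1\right)^{2} - 38528} = \frac{1}{\left(-6\right)^{2} - 38528} = \frac{1}{36 - 38528} = \frac{1}{-38492} = - \frac{1}{38492}$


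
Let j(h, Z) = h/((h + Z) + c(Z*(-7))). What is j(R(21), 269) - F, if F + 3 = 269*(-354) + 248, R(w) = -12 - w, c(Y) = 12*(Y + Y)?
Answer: 4269965869/44956 ≈ 94981.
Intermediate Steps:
c(Y) = 24*Y (c(Y) = 12*(2*Y) = 24*Y)
j(h, Z) = h/(h - 167*Z) (j(h, Z) = h/((h + Z) + 24*(Z*(-7))) = h/((Z + h) + 24*(-7*Z)) = h/((Z + h) - 168*Z) = h/(h - 167*Z))
F = -94981 (F = -3 + (269*(-354) + 248) = -3 + (-95226 + 248) = -3 - 94978 = -94981)
j(R(21), 269) - F = (-12 - 1*21)/((-12 - 1*21) - 167*269) - 1*(-94981) = (-12 - 21)/((-12 - 21) - 44923) + 94981 = -33/(-33 - 44923) + 94981 = -33/(-44956) + 94981 = -33*(-1/44956) + 94981 = 33/44956 + 94981 = 4269965869/44956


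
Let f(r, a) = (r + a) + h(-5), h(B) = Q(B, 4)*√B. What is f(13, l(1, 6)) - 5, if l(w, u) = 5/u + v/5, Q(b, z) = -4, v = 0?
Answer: 53/6 - 4*I*√5 ≈ 8.8333 - 8.9443*I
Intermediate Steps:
l(w, u) = 5/u (l(w, u) = 5/u + 0/5 = 5/u + 0*(⅕) = 5/u + 0 = 5/u)
h(B) = -4*√B
f(r, a) = a + r - 4*I*√5 (f(r, a) = (r + a) - 4*I*√5 = (a + r) - 4*I*√5 = a + r - 4*I*√5)
f(13, l(1, 6)) - 5 = (5/6 + 13 - 4*I*√5) - 5 = (5*(⅙) + 13 - 4*I*√5) - 5 = (⅚ + 13 - 4*I*√5) - 5 = (83/6 - 4*I*√5) - 5 = 53/6 - 4*I*√5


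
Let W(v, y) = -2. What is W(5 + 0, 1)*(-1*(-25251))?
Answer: -50502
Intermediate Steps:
W(5 + 0, 1)*(-1*(-25251)) = -(-2)*(-25251) = -2*25251 = -50502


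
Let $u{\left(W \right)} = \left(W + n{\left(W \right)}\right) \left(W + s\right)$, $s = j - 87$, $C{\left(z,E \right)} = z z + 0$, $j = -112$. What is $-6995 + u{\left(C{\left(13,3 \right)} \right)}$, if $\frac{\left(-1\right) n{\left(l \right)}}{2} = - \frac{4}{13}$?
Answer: $- \frac{157085}{13} \approx -12083.0$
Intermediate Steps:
$n{\left(l \right)} = \frac{8}{13}$ ($n{\left(l \right)} = - 2 \left(- \frac{4}{13}\right) = - 2 \left(\left(-4\right) \frac{1}{13}\right) = \left(-2\right) \left(- \frac{4}{13}\right) = \frac{8}{13}$)
$C{\left(z,E \right)} = z^{2}$ ($C{\left(z,E \right)} = z^{2} + 0 = z^{2}$)
$s = -199$ ($s = -112 - 87 = -199$)
$u{\left(W \right)} = \left(-199 + W\right) \left(\frac{8}{13} + W\right)$ ($u{\left(W \right)} = \left(W + \frac{8}{13}\right) \left(W - 199\right) = \left(\frac{8}{13} + W\right) \left(-199 + W\right) = \left(-199 + W\right) \left(\frac{8}{13} + W\right)$)
$-6995 + u{\left(C{\left(13,3 \right)} \right)} = -6995 - \left(\frac{1592}{13} - 28561 + 33527\right) = -6995 - \left(\frac{437443}{13} - 28561\right) = -6995 - \frac{66150}{13} = - \frac{157085}{13}$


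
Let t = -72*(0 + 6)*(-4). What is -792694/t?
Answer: -396347/864 ≈ -458.73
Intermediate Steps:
t = 1728 (t = -72*6*(-4) = -432*(-4) = 1728)
-792694/t = -792694/1728 = -792694*1/1728 = -396347/864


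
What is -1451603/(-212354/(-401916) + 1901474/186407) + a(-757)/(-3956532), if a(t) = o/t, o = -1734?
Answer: -27144052442083038776912231/200625695339609693474 ≈ -1.3530e+5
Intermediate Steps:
a(t) = -1734/t
-1451603/(-212354/(-401916) + 1901474/186407) + a(-757)/(-3956532) = -1451603/(-212354/(-401916) + 1901474/186407) - 1734/(-757)/(-3956532) = -1451603/(-212354*(-1/401916) + 1901474*(1/186407)) - 1734*(-1/757)*(-1/3956532) = -1451603/(106177/200958 + 1901474/186407) + (1734/757)*(-1/3956532) = -1451603/401908548131/37459977906 - 289/499182454 = -1451603*37459977906/401908548131 - 289/499182454 = -54377016308283318/401908548131 - 289/499182454 = -27144052442083038776912231/200625695339609693474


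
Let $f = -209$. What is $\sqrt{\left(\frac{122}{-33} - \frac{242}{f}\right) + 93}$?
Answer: $\frac{\sqrt{35562813}}{627} \approx 9.5111$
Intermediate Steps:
$\sqrt{\left(\frac{122}{-33} - \frac{242}{f}\right) + 93} = \sqrt{\left(\frac{122}{-33} - \frac{242}{-209}\right) + 93} = \sqrt{\left(122 \left(- \frac{1}{33}\right) - - \frac{22}{19}\right) + 93} = \sqrt{\left(- \frac{122}{33} + \frac{22}{19}\right) + 93} = \sqrt{- \frac{1592}{627} + 93} = \sqrt{\frac{56719}{627}} = \frac{\sqrt{35562813}}{627}$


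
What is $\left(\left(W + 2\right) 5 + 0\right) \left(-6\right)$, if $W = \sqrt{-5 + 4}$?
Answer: $-60 - 30 i \approx -60.0 - 30.0 i$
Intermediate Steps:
$W = i$ ($W = \sqrt{-1} = i \approx 1.0 i$)
$\left(\left(W + 2\right) 5 + 0\right) \left(-6\right) = \left(\left(i + 2\right) 5 + 0\right) \left(-6\right) = \left(\left(2 + i\right) 5 + 0\right) \left(-6\right) = \left(\left(10 + 5 i\right) + 0\right) \left(-6\right) = \left(10 + 5 i\right) \left(-6\right) = -60 - 30 i$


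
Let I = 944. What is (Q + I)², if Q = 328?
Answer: 1617984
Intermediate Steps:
(Q + I)² = (328 + 944)² = 1272² = 1617984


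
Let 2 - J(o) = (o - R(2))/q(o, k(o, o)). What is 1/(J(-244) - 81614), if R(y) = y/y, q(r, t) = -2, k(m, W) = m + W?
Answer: -2/163469 ≈ -1.2235e-5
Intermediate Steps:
k(m, W) = W + m
R(y) = 1
J(o) = 3/2 + o/2 (J(o) = 2 - (o - 1*1)/(-2) = 2 - (o - 1)*(-1)/2 = 2 - (-1 + o)*(-1)/2 = 2 - (½ - o/2) = 2 + (-½ + o/2) = 3/2 + o/2)
1/(J(-244) - 81614) = 1/((3/2 + (½)*(-244)) - 81614) = 1/((3/2 - 122) - 81614) = 1/(-241/2 - 81614) = 1/(-163469/2) = -2/163469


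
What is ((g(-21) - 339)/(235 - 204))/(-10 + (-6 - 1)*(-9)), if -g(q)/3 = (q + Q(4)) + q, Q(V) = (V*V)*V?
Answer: -405/1643 ≈ -0.24650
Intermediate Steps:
Q(V) = V³ (Q(V) = V²*V = V³)
g(q) = -192 - 6*q (g(q) = -3*((q + 4³) + q) = -3*((q + 64) + q) = -3*((64 + q) + q) = -3*(64 + 2*q) = -192 - 6*q)
((g(-21) - 339)/(235 - 204))/(-10 + (-6 - 1)*(-9)) = (((-192 - 6*(-21)) - 339)/(235 - 204))/(-10 + (-6 - 1)*(-9)) = (((-192 + 126) - 339)/31)/(-10 - 7*(-9)) = ((-66 - 339)*(1/31))/(-10 + 63) = -405*1/31/53 = -405/31*1/53 = -405/1643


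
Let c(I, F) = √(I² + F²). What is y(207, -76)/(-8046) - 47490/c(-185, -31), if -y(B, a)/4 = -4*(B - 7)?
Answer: -1600/4023 - 23745*√35186/17593 ≈ -253.57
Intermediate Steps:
c(I, F) = √(F² + I²)
y(B, a) = -112 + 16*B (y(B, a) = -(-16)*(B - 7) = -(-16)*(-7 + B) = -4*(28 - 4*B) = -112 + 16*B)
y(207, -76)/(-8046) - 47490/c(-185, -31) = (-112 + 16*207)/(-8046) - 47490/√((-31)² + (-185)²) = (-112 + 3312)*(-1/8046) - 47490/√(961 + 34225) = 3200*(-1/8046) - 47490*√35186/35186 = -1600/4023 - 23745*√35186/17593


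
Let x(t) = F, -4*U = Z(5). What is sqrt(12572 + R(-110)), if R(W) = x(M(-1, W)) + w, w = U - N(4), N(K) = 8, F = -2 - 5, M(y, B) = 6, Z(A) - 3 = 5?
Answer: 9*sqrt(155) ≈ 112.05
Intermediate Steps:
Z(A) = 8 (Z(A) = 3 + 5 = 8)
U = -2 (U = -1/4*8 = -2)
F = -7
x(t) = -7
w = -10 (w = -2 - 1*8 = -2 - 8 = -10)
R(W) = -17 (R(W) = -7 - 10 = -17)
sqrt(12572 + R(-110)) = sqrt(12572 - 17) = sqrt(12555) = 9*sqrt(155)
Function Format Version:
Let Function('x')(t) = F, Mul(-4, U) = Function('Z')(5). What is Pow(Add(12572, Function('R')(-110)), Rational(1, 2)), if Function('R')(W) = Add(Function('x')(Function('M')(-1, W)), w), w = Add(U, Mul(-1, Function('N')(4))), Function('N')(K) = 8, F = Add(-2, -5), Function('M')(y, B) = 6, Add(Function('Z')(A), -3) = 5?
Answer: Mul(9, Pow(155, Rational(1, 2))) ≈ 112.05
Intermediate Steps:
Function('Z')(A) = 8 (Function('Z')(A) = Add(3, 5) = 8)
U = -2 (U = Mul(Rational(-1, 4), 8) = -2)
F = -7
Function('x')(t) = -7
w = -10 (w = Add(-2, Mul(-1, 8)) = Add(-2, -8) = -10)
Function('R')(W) = -17 (Function('R')(W) = Add(-7, -10) = -17)
Pow(Add(12572, Function('R')(-110)), Rational(1, 2)) = Pow(Add(12572, -17), Rational(1, 2)) = Pow(12555, Rational(1, 2)) = Mul(9, Pow(155, Rational(1, 2)))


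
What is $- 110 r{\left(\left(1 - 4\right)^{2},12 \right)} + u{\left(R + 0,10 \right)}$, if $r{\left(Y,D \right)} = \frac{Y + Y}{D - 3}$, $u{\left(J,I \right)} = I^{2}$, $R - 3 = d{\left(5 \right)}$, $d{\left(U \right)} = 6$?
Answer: $-120$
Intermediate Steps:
$R = 9$ ($R = 3 + 6 = 9$)
$r{\left(Y,D \right)} = \frac{2 Y}{-3 + D}$
$- 110 r{\left(\left(1 - 4\right)^{2},12 \right)} + u{\left(R + 0,10 \right)} = - 110 \frac{2 \left(1 - 4\right)^{2}}{-3 + 12} + 10^{2} = - 110 \frac{2 \left(-3\right)^{2}}{9} + 100 = - 110 \cdot 2 \cdot 9 \cdot \frac{1}{9} + 100 = \left(-110\right) 2 + 100 = -220 + 100 = -120$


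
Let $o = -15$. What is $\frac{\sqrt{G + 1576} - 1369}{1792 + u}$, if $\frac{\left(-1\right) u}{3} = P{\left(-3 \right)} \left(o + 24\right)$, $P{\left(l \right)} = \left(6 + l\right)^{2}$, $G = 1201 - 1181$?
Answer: $- \frac{1369}{1549} + \frac{2 \sqrt{399}}{1549} \approx -0.85801$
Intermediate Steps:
$G = 20$
$u = -243$ ($u = - 3 \left(6 - 3\right)^{2} \left(-15 + 24\right) = - 3 \cdot 3^{2} \cdot 9 = - 3 \cdot 9 \cdot 9 = \left(-3\right) 81 = -243$)
$\frac{\sqrt{G + 1576} - 1369}{1792 + u} = \frac{\sqrt{20 + 1576} - 1369}{1792 - 243} = \frac{\sqrt{1596} - 1369}{1549} = \left(2 \sqrt{399} - 1369\right) \frac{1}{1549} = \left(-1369 + 2 \sqrt{399}\right) \frac{1}{1549} = - \frac{1369}{1549} + \frac{2 \sqrt{399}}{1549}$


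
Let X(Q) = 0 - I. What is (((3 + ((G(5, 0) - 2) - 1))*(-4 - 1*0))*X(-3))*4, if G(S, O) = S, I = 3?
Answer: 240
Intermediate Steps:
X(Q) = -3 (X(Q) = 0 - 1*3 = 0 - 3 = -3)
(((3 + ((G(5, 0) - 2) - 1))*(-4 - 1*0))*X(-3))*4 = (((3 + ((5 - 2) - 1))*(-4 - 1*0))*(-3))*4 = (((3 + (3 - 1))*(-4 + 0))*(-3))*4 = (((3 + 2)*(-4))*(-3))*4 = ((5*(-4))*(-3))*4 = -20*(-3)*4 = 60*4 = 240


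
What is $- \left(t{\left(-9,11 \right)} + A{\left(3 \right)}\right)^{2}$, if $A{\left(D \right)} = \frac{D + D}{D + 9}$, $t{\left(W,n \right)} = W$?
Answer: $- \frac{289}{4} \approx -72.25$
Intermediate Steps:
$A{\left(D \right)} = \frac{2 D}{9 + D}$
$- \left(t{\left(-9,11 \right)} + A{\left(3 \right)}\right)^{2} = - \left(-9 + 2 \cdot 3 \frac{1}{9 + 3}\right)^{2} = - \left(-9 + 2 \cdot 3 \cdot \frac{1}{12}\right)^{2} = - \left(-9 + \frac{1}{2}\right)^{2} = - \left(- \frac{17}{2}\right)^{2} = \left(-1\right) \frac{289}{4} = - \frac{289}{4}$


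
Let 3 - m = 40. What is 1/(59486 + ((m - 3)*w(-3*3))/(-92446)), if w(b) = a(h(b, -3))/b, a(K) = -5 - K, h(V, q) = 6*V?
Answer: 416007/24746591422 ≈ 1.6811e-5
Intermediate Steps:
m = -37 (m = 3 - 1*40 = 3 - 40 = -37)
w(b) = (-5 - 6*b)/b
1/(59486 + ((m - 3)*w(-3*3))/(-92446)) = 1/(59486 + ((-37 - 3)*(-6 - 5/((-3*3))))/(-92446)) = 1/(59486 - 40*(-6 - 5/(-9))*(-1/92446)) = 1/(59486 - 40*(-6 - 5*(-1/9))*(-1/92446)) = 1/(59486 - 40*(-6 + 5/9)*(-1/92446)) = 1/(59486 - 40*(-49/9)*(-1/92446)) = 1/(59486 + (1960/9)*(-1/92446)) = 1/(59486 - 980/416007) = 1/(24746591422/416007) = 416007/24746591422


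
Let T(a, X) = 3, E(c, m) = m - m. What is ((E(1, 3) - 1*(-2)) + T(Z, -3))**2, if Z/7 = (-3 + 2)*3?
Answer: 25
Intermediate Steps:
E(c, m) = 0
Z = -21 (Z = 7*((-3 + 2)*3) = 7*(-1*3) = 7*(-3) = -21)
((E(1, 3) - 1*(-2)) + T(Z, -3))**2 = ((0 - 1*(-2)) + 3)**2 = ((0 + 2) + 3)**2 = (2 + 3)**2 = 5**2 = 25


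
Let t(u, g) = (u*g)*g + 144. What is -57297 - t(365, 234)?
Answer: -20043381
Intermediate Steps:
t(u, g) = 144 + u*g² (t(u, g) = (g*u)*g + 144 = u*g² + 144 = 144 + u*g²)
-57297 - t(365, 234) = -57297 - (144 + 365*234²) = -57297 - (144 + 365*54756) = -57297 - (144 + 19985940) = -57297 - 1*19986084 = -57297 - 19986084 = -20043381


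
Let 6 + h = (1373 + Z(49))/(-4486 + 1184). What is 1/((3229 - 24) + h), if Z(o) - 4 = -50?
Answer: 3302/10561771 ≈ 0.00031264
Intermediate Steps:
Z(o) = -46 (Z(o) = 4 - 50 = -46)
h = -21139/3302 (h = -6 + (1373 - 46)/(-4486 + 1184) = -6 + 1327/(-3302) = -6 + 1327*(-1/3302) = -6 - 1327/3302 = -21139/3302 ≈ -6.4019)
1/((3229 - 24) + h) = 1/((3229 - 24) - 21139/3302) = 1/(3205 - 21139/3302) = 1/(10561771/3302) = 3302/10561771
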